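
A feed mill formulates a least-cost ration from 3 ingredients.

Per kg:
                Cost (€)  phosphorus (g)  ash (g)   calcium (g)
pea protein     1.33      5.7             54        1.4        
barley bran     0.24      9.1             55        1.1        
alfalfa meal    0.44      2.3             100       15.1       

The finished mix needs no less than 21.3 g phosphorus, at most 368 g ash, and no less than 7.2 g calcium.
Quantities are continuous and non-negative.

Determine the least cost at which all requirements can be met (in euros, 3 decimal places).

This is a linear program. Let x1 = kg of pea protein, x2 = kg of barley bran, x3 = kg of alfalfa meal.
min 1.33x1 + 0.24x2 + 0.44x3 with:
  5.7x1 + 9.1x2 + 2.3x3 ≥ 21.3   (phosphorus)
  54x1 + 55x2 + 100x3 ≤ 368   (ash)
  1.4x1 + 1.1x2 + 15.1x3 ≥ 7.2   (calcium)
  x1, x2, x3 ≥ 0.
The minimum-cost mix takes nothing from pea protein — only barley bran, alfalfa meal. Binding constraints: phosphorus and calcium.
That vertex is x2 = 2.262, x3 = 0.3121.
Hence cost = 0.24·2.262 + 0.44·0.3121 = €0.68020.

€0.680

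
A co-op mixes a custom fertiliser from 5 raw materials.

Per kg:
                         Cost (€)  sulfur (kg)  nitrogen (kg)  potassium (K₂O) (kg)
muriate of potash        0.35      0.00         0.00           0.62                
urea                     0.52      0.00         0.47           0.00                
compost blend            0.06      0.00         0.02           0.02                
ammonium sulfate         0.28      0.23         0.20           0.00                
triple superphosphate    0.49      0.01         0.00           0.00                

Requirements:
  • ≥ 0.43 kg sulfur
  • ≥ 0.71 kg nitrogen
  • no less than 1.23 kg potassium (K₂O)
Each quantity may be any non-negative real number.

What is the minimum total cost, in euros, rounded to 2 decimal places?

Let x1 = kg of muriate of potash, x2 = kg of urea, x3 = kg of compost blend, x4 = kg of ammonium sulfate, x5 = kg of triple superphosphate.
Minimise 0.35x1 + 0.52x2 + 0.06x3 + 0.28x4 + 0.49x5 with:
  0.23x4 + 0.01x5 ≥ 0.43   (sulfur)
  0.47x2 + 0.02x3 + 0.2x4 ≥ 0.71   (nitrogen)
  0.62x1 + 0.02x3 ≥ 1.23   (potassium (K₂O))
  x1, x2, x3, x4, x5 ≥ 0.
The optimal basis is {muriate of potash, urea, ammonium sulfate}; compost blend, triple superphosphate drop out. Binding constraints: sulfur, nitrogen, potassium (K₂O).
Solving gives x1 = 1.984, x2 = 0.7151, x4 = 1.87.
Total cost: 0.35·1.984 + 0.52·0.7151 + 0.28·1.87 = 1.5899.

€1.59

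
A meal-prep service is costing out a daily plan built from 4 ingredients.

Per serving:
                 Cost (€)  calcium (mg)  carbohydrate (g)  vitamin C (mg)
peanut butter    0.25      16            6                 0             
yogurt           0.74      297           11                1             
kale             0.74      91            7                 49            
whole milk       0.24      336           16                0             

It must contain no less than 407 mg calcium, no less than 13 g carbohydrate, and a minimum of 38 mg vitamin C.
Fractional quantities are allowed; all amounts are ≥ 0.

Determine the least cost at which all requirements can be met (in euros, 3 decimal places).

Set it up as a linear program. Let x1 = servings of peanut butter, x2 = servings of yogurt, x3 = servings of kale, x4 = servings of whole milk.
Minimise 0.25x1 + 0.74x2 + 0.74x3 + 0.24x4 with:
  16x1 + 297x2 + 91x3 + 336x4 ≥ 407   (calcium)
  6x1 + 11x2 + 7x3 + 16x4 ≥ 13   (carbohydrate)
  1x2 + 49x3 ≥ 38   (vitamin C)
  x1, x2, x3, x4 ≥ 0.
At the optimum only kale, whole milk are positive (peanut butter, yogurt = 0). Binding constraints: calcium and vitamin C.
So kale = 0.7755 servings, whole milk = 1.001 servings.
Objective = 0.74·0.7755 + 0.24·1.001 = 0.81411.

€0.814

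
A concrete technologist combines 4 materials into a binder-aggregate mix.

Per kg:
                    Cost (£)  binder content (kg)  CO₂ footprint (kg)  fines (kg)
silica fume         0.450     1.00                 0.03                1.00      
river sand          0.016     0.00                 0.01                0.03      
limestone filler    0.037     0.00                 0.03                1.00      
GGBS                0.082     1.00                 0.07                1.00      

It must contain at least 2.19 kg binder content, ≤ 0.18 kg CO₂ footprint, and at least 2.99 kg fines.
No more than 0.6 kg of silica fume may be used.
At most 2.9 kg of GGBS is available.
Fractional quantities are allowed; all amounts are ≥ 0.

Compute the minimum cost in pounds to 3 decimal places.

This is a linear program. Let x1 = kg of silica fume, x2 = kg of river sand, x3 = kg of limestone filler, x4 = kg of GGBS.
Minimise 0.45x1 + 0.016x2 + 0.037x3 + 0.082x4 s.t.:
  1x1 + 1x4 ≥ 2.19   (binder content)
  0.03x1 + 0.01x2 + 0.03x3 + 0.07x4 ≤ 0.18   (CO₂ footprint)
  1x1 + 0.03x2 + 1x3 + 1x4 ≥ 2.99   (fines)
  x1 ≤ 0.6
  x4 ≤ 2.9
  x1, x2, x3, x4 ≥ 0.
The minimum-cost mix takes nothing from silica fume, river sand — only limestone filler, GGBS. There the binder content and fines constraints are tight.
That vertex is x3 = 0.8, x4 = 2.19.
Cost = 0.037·0.8 + 0.082·2.19 = 0.20918.

£0.209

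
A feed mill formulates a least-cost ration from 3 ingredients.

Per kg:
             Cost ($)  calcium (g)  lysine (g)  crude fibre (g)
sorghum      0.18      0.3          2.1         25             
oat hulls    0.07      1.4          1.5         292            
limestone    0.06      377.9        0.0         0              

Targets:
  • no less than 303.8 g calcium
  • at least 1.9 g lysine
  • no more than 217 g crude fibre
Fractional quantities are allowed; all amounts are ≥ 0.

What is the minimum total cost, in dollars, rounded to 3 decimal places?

This is a linear program. Let x1 = kg of sorghum, x2 = kg of oat hulls, x3 = kg of limestone.
min 0.18x1 + 0.07x2 + 0.06x3 with:
  0.3x1 + 1.4x2 + 377.9x3 ≥ 303.8   (calcium)
  2.1x1 + 1.5x2 ≥ 1.9   (lysine)
  25x1 + 292x2 ≤ 217   (crude fibre)
  x1, x2, x3 ≥ 0.
All 3 inputs are positive at the optimum. There the calcium, lysine, crude fibre constraints are tight.
That vertex is x1 = 0.3983, x2 = 0.709, x3 = 0.801.
Hence cost = 0.18·0.3983 + 0.07·0.709 + 0.06·0.801 = $0.16938.

$0.169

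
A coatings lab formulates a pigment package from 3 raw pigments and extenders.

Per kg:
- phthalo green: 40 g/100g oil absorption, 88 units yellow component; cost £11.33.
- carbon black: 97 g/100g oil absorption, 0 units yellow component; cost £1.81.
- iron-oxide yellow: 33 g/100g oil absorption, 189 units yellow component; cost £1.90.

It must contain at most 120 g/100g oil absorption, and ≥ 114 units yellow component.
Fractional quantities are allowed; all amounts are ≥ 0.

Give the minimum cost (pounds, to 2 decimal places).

£1.15

Let x1 = kg of phthalo green, x2 = kg of carbon black, x3 = kg of iron-oxide yellow.
Minimise 11.33x1 + 1.81x2 + 1.9x3 s.t.:
  40x1 + 97x2 + 33x3 ≤ 120   (oil absorption)
  88x1 + 189x3 ≥ 114   (yellow component)
  x1, x2, x3 ≥ 0.
The cheapest feasible vertex uses only iron-oxide yellow; phthalo green, carbon black are not used. Binding constraint: yellow component.
Solving gives x3 = 0.6032.
Hence cost = 1.9·0.6032 = £1.1461.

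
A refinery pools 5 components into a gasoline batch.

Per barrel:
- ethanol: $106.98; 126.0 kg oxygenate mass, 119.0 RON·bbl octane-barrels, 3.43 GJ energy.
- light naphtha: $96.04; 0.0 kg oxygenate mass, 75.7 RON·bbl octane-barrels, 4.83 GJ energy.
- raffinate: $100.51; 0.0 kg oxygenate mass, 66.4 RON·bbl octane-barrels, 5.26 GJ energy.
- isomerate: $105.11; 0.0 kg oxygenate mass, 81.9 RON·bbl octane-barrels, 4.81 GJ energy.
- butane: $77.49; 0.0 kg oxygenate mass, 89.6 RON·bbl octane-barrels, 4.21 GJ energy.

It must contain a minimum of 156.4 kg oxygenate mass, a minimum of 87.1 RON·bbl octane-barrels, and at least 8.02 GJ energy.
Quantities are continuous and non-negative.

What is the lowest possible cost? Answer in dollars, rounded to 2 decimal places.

$202.04

This is a linear program. Let x1 = barrels of ethanol, x2 = barrels of light naphtha, x3 = barrels of raffinate, x4 = barrels of isomerate, x5 = barrels of butane.
Minimize 106.98x1 + 96.04x2 + 100.51x3 + 105.11x4 + 77.49x5 subject to:
  126x1 ≥ 156.4   (oxygenate mass)
  119x1 + 75.7x2 + 66.4x3 + 81.9x4 + 89.6x5 ≥ 87.1   (octane-barrels)
  3.43x1 + 4.83x2 + 5.26x3 + 4.81x4 + 4.21x5 ≥ 8.02   (energy)
  x1, x2, x3, x4, x5 ≥ 0.
The minimum-cost mix takes nothing from light naphtha, raffinate, isomerate — only ethanol, butane. There the oxygenate mass and energy constraints are tight.
Solving gives x1 = 1.24127, x5 = 0.893692.
Objective = 106.98·1.24127 + 77.49·0.893692 = 202.0433.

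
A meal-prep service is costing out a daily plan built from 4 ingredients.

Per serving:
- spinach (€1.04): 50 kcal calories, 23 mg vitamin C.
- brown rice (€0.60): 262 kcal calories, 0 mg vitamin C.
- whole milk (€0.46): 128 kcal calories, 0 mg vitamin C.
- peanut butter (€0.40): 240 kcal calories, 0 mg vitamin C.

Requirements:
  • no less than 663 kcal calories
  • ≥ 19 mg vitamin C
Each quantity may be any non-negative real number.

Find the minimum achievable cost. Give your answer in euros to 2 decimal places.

€1.90

Let x1 = servings of spinach, x2 = servings of brown rice, x3 = servings of whole milk, x4 = servings of peanut butter.
Minimise 1.04x1 + 0.6x2 + 0.46x3 + 0.4x4 s.t.:
  50x1 + 262x2 + 128x3 + 240x4 ≥ 663   (calories)
  23x1 ≥ 19   (vitamin C)
  x1, x2, x3, x4 ≥ 0.
The minimum-cost mix takes nothing from brown rice, whole milk — only spinach, peanut butter. Binding constraints: calories and vitamin C.
Optimal quantities: spinach = 0.8261 servings, peanut butter = 2.59 servings.
Cost = 1.04·0.8261 + 0.4·2.59 = 1.8951.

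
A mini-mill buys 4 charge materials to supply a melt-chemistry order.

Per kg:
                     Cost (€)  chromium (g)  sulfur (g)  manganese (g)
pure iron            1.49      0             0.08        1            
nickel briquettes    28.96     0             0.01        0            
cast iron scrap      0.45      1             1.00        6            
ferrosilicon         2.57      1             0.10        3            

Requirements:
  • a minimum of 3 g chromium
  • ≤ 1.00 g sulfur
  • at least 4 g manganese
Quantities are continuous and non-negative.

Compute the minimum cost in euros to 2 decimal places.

Let x1 = kg of pure iron, x2 = kg of nickel briquettes, x3 = kg of cast iron scrap, x4 = kg of ferrosilicon.
Minimize 1.49x1 + 28.96x2 + 0.45x3 + 2.57x4 with:
  1x3 + 1x4 ≥ 3   (chromium)
  0.08x1 + 0.01x2 + 1x3 + 0.1x4 ≤ 1   (sulfur)
  1x1 + 6x3 + 3x4 ≥ 4   (manganese)
  x1, x2, x3, x4 ≥ 0.
The optimal basis is {cast iron scrap, ferrosilicon}; pure iron, nickel briquettes drop out. There the chromium and sulfur constraints are tight.
Solving gives x3 = 0.7778, x4 = 2.222.
Objective = 0.45·0.7778 + 2.57·2.222 = 6.0606.

€6.06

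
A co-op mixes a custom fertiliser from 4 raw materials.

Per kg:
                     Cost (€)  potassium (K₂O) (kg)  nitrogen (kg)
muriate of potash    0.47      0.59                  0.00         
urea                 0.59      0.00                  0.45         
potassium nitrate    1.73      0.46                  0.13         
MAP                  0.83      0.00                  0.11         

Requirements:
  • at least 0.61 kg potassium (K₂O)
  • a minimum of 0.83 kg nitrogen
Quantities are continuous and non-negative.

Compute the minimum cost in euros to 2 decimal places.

Let x1 = kg of muriate of potash, x2 = kg of urea, x3 = kg of potassium nitrate, x4 = kg of MAP.
min 0.47x1 + 0.59x2 + 1.73x3 + 0.83x4 with:
  0.59x1 + 0.46x3 ≥ 0.61   (potassium (K₂O))
  0.45x2 + 0.13x3 + 0.11x4 ≥ 0.83   (nitrogen)
  x1, x2, x3, x4 ≥ 0.
At the optimum only muriate of potash, urea are positive (potassium nitrate, MAP = 0). The potassium (K₂O) and nitrogen requirements are met with equality.
That vertex is x1 = 1.034, x2 = 1.844.
Total cost: 0.47·1.034 + 0.59·1.844 = 1.5739.

€1.57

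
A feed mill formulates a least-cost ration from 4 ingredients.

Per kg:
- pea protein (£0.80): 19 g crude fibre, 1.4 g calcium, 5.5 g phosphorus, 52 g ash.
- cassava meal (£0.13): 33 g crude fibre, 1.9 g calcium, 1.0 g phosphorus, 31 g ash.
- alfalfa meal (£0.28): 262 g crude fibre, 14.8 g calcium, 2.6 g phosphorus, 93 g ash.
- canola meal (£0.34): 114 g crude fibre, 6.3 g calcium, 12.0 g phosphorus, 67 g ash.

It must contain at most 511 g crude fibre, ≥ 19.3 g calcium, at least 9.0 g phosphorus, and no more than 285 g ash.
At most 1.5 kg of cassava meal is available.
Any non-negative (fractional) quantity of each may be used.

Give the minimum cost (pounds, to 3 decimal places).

£0.479

This is a linear program. Let x1 = kg of pea protein, x2 = kg of cassava meal, x3 = kg of alfalfa meal, x4 = kg of canola meal.
Minimise 0.8x1 + 0.13x2 + 0.28x3 + 0.34x4 subject to:
  19x1 + 33x2 + 262x3 + 114x4 ≤ 511   (crude fibre)
  1.4x1 + 1.9x2 + 14.8x3 + 6.3x4 ≥ 19.3   (calcium)
  5.5x1 + 1x2 + 2.6x3 + 12x4 ≥ 9   (phosphorus)
  52x1 + 31x2 + 93x3 + 67x4 ≤ 285   (ash)
  x2 ≤ 1.5
  x1, x2, x3, x4 ≥ 0.
The minimum-cost mix takes nothing from pea protein, cassava meal — only alfalfa meal, canola meal. The calcium and phosphorus requirements are met with equality.
Solving gives x3 = 1.085, x4 = 0.5149.
Total cost: 0.28·1.085 + 0.34·0.5149 = 0.47887.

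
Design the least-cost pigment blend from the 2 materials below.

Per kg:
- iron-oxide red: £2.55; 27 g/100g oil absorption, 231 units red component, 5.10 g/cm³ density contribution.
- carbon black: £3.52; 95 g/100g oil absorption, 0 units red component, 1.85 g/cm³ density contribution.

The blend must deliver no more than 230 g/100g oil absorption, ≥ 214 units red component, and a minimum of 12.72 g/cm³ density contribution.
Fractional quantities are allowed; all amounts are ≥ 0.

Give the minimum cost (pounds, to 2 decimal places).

Treat it as an LP. Let x1 = kg of iron-oxide red, x2 = kg of carbon black.
Minimise 2.55x1 + 3.52x2 subject to:
  27x1 + 95x2 ≤ 230   (oil absorption)
  231x1 ≥ 214   (red component)
  5.1x1 + 1.85x2 ≥ 12.72   (density contribution)
  x1, x2 ≥ 0.
At the optimum only iron-oxide red is positive (carbon black = 0). Binding constraint: density contribution.
So iron-oxide red = 2.494 kg.
Objective = 2.55·2.494 = 6.3597.

£6.36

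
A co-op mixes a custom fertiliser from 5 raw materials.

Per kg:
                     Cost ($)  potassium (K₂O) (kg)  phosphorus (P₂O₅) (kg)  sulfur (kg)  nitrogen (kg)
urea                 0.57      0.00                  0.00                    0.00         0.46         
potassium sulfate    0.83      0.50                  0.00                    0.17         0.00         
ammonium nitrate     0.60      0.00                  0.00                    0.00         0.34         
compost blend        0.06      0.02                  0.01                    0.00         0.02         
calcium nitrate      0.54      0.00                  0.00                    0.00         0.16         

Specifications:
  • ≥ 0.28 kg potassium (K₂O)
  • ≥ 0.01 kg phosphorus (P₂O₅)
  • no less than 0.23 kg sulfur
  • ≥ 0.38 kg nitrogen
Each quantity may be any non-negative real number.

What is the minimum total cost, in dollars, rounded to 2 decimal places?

$1.63

Let x1 = kg of urea, x2 = kg of potassium sulfate, x3 = kg of ammonium nitrate, x4 = kg of compost blend, x5 = kg of calcium nitrate.
Minimize 0.57x1 + 0.83x2 + 0.6x3 + 0.06x4 + 0.54x5 s.t.:
  0.5x2 + 0.02x4 ≥ 0.28   (potassium (K₂O))
  0.01x4 ≥ 0.01   (phosphorus (P₂O₅))
  0.17x2 ≥ 0.23   (sulfur)
  0.46x1 + 0.34x3 + 0.02x4 + 0.16x5 ≥ 0.38   (nitrogen)
  x1, x2, x3, x4, x5 ≥ 0.
The cheapest feasible vertex uses only urea, potassium sulfate, compost blend; ammonium nitrate, calcium nitrate are not used. There the phosphorus (P₂O₅), sulfur, nitrogen constraints are tight.
Solving gives x1 = 0.7826, x2 = 1.353, x4 = 1.
Total cost: 0.57·0.7826 + 0.83·1.353 + 0.06·1 = 1.6291.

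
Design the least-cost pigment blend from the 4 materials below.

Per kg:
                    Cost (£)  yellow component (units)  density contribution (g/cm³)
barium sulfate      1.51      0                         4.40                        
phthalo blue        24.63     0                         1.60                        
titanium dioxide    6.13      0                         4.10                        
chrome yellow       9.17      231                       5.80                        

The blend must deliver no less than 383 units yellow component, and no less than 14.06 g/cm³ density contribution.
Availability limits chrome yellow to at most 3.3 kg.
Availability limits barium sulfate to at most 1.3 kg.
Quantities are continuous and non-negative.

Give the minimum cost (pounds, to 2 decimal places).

£16.73

Set it up as a linear program. Let x1 = kg of barium sulfate, x2 = kg of phthalo blue, x3 = kg of titanium dioxide, x4 = kg of chrome yellow.
Minimize 1.51x1 + 24.63x2 + 6.13x3 + 9.17x4 subject to:
  231x4 ≥ 383   (yellow component)
  4.4x1 + 1.6x2 + 4.1x3 + 5.8x4 ≥ 14.06   (density contribution)
  x4 ≤ 3.3
  x1 ≤ 1.3
  x1, x2, x3, x4 ≥ 0.
The minimum-cost mix takes nothing from phthalo blue, titanium dioxide — only barium sulfate, chrome yellow. The yellow component and density contribution requirements are met with equality.
So barium sulfate = 1.01 kg, chrome yellow = 1.658 kg.
Total cost: 1.51·1.01 + 9.17·1.658 = 16.7290.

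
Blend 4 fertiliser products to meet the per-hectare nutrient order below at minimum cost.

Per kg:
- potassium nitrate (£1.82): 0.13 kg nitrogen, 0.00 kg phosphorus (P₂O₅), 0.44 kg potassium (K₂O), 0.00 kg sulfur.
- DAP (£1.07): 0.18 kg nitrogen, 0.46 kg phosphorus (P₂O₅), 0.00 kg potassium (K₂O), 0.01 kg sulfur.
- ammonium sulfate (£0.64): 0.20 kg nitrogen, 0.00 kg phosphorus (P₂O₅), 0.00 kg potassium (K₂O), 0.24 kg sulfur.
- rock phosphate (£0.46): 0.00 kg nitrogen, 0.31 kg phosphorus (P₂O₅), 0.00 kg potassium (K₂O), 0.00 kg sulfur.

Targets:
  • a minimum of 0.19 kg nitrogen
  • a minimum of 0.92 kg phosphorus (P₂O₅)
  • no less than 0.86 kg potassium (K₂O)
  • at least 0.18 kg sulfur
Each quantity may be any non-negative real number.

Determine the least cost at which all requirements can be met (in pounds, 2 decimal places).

£5.40

This is a linear program. Let x1 = kg of potassium nitrate, x2 = kg of DAP, x3 = kg of ammonium sulfate, x4 = kg of rock phosphate.
Minimize 1.82x1 + 1.07x2 + 0.64x3 + 0.46x4 s.t.:
  0.13x1 + 0.18x2 + 0.2x3 ≥ 0.19   (nitrogen)
  0.46x2 + 0.31x4 ≥ 0.92   (phosphorus (P₂O₅))
  0.44x1 ≥ 0.86   (potassium (K₂O))
  0.01x2 + 0.24x3 ≥ 0.18   (sulfur)
  x1, x2, x3, x4 ≥ 0.
The optimal basis is {potassium nitrate, ammonium sulfate, rock phosphate}; DAP drops out. The phosphorus (P₂O₅), potassium (K₂O), sulfur requirements are met with equality.
That vertex is x1 = 1.955, x3 = 0.75, x4 = 2.968.
Cost = 1.82·1.955 + 0.64·0.75 + 0.46·2.968 = 5.4034.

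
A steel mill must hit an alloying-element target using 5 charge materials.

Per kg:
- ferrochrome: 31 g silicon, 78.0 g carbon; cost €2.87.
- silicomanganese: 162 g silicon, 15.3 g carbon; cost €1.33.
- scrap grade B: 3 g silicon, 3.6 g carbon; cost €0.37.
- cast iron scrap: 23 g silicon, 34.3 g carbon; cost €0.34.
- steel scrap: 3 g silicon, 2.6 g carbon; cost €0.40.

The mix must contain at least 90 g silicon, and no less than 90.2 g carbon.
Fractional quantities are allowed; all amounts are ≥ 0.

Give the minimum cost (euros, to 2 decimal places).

€1.12

Let x1 = kg of ferrochrome, x2 = kg of silicomanganese, x3 = kg of scrap grade B, x4 = kg of cast iron scrap, x5 = kg of steel scrap.
Minimise 2.87x1 + 1.33x2 + 0.37x3 + 0.34x4 + 0.4x5 subject to:
  31x1 + 162x2 + 3x3 + 23x4 + 3x5 ≥ 90   (silicon)
  78x1 + 15.3x2 + 3.6x3 + 34.3x4 + 2.6x5 ≥ 90.2   (carbon)
  x1, x2, x3, x4, x5 ≥ 0.
The cheapest feasible vertex uses only silicomanganese, cast iron scrap; ferrochrome, scrap grade B, steel scrap are not used. There the silicon and carbon constraints are tight.
Solving gives x2 = 0.1945, x4 = 2.543.
Cost = 1.33·0.1945 + 0.34·2.543 = 1.1233.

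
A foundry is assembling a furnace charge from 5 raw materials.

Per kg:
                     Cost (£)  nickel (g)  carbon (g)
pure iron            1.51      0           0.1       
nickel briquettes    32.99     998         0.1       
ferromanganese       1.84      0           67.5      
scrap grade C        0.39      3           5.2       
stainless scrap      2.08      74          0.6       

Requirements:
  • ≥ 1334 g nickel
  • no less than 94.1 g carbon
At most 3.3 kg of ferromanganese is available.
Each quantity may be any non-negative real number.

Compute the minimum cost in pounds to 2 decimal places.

Let x1 = kg of pure iron, x2 = kg of nickel briquettes, x3 = kg of ferromanganese, x4 = kg of scrap grade C, x5 = kg of stainless scrap.
min 1.51x1 + 32.99x2 + 1.84x3 + 0.39x4 + 2.08x5 subject to:
  998x2 + 3x4 + 74x5 ≥ 1334   (nickel)
  0.1x1 + 0.1x2 + 67.5x3 + 5.2x4 + 0.6x5 ≥ 94.1   (carbon)
  x3 ≤ 3.3
  x1, x2, x3, x4, x5 ≥ 0.
At the optimum only ferromanganese, stainless scrap are positive (pure iron, nickel briquettes, scrap grade C = 0). Binding constraints: nickel and carbon.
That vertex is x3 = 1.234, x5 = 18.03.
Total cost: 1.84·1.234 + 2.08·18.03 = 39.7730.

£39.77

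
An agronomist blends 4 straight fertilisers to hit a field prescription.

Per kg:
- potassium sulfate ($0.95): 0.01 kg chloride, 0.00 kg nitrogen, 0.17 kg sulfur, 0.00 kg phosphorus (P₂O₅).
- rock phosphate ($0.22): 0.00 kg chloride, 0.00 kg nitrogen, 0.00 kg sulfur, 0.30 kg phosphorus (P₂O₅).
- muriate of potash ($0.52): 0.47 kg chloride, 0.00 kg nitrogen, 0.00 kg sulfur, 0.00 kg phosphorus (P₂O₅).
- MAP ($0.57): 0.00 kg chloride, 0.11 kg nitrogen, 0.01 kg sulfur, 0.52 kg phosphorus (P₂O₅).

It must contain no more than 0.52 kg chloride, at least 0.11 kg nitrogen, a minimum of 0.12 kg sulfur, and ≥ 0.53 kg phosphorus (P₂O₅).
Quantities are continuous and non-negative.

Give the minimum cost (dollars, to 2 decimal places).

$1.19

This is a linear program. Let x1 = kg of potassium sulfate, x2 = kg of rock phosphate, x3 = kg of muriate of potash, x4 = kg of MAP.
Minimise 0.95x1 + 0.22x2 + 0.52x3 + 0.57x4 with:
  0.01x1 + 0.47x3 ≤ 0.52   (chloride)
  0.11x4 ≥ 0.11   (nitrogen)
  0.17x1 + 0.01x4 ≥ 0.12   (sulfur)
  0.3x2 + 0.52x4 ≥ 0.53   (phosphorus (P₂O₅))
  x1, x2, x3, x4 ≥ 0.
The minimum-cost mix takes nothing from muriate of potash — only potassium sulfate, rock phosphate, MAP. Binding constraints: nitrogen, sulfur, phosphorus (P₂O₅).
So potassium sulfate = 0.6471 kg, rock phosphate = 0.03333 kg, MAP = 1 kg.
Total cost: 0.95·0.6471 + 0.22·0.03333 + 0.57·1 = 1.1921.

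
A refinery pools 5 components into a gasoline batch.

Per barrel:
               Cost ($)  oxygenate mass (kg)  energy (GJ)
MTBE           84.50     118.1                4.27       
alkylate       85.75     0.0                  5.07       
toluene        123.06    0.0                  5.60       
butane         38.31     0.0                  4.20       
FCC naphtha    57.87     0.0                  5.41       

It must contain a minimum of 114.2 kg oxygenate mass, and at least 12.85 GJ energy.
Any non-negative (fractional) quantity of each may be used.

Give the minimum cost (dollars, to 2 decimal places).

Set it up as a linear program. Let x1 = barrels of MTBE, x2 = barrels of alkylate, x3 = barrels of toluene, x4 = barrels of butane, x5 = barrels of FCC naphtha.
Minimize 84.5x1 + 85.75x2 + 123.06x3 + 38.31x4 + 57.87x5 s.t.:
  118.1x1 ≥ 114.2   (oxygenate mass)
  4.27x1 + 5.07x2 + 5.6x3 + 4.2x4 + 5.41x5 ≥ 12.85   (energy)
  x1, x2, x3, x4, x5 ≥ 0.
The cheapest feasible vertex uses only MTBE, butane; alkylate, toluene, FCC naphtha are not used. Binding constraints: oxygenate mass and energy.
That vertex is x1 = 0.96698, x4 = 2.0764.
Total cost: 84.5·0.96698 + 38.31·2.0764 = 161.2567.

$161.26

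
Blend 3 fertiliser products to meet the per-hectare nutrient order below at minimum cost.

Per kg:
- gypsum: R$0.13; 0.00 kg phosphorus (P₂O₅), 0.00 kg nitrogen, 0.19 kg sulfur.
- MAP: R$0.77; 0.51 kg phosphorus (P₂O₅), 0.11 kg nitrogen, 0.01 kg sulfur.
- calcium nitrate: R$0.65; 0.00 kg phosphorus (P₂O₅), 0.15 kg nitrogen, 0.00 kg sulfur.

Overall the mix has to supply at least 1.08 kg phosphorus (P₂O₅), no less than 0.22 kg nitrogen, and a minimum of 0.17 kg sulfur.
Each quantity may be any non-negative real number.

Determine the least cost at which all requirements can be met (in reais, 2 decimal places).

Let x1 = kg of gypsum, x2 = kg of MAP, x3 = kg of calcium nitrate.
Minimise 0.13x1 + 0.77x2 + 0.65x3 subject to:
  0.51x2 ≥ 1.08   (phosphorus (P₂O₅))
  0.11x2 + 0.15x3 ≥ 0.22   (nitrogen)
  0.19x1 + 0.01x2 ≥ 0.17   (sulfur)
  x1, x2, x3 ≥ 0.
The minimum-cost mix takes nothing from calcium nitrate — only gypsum, MAP. There the phosphorus (P₂O₅) and sulfur constraints are tight.
Optimal quantities: gypsum = 0.7833 kg, MAP = 2.118 kg.
Hence cost = 0.13·0.7833 + 0.77·2.118 = R$1.7327.

R$1.73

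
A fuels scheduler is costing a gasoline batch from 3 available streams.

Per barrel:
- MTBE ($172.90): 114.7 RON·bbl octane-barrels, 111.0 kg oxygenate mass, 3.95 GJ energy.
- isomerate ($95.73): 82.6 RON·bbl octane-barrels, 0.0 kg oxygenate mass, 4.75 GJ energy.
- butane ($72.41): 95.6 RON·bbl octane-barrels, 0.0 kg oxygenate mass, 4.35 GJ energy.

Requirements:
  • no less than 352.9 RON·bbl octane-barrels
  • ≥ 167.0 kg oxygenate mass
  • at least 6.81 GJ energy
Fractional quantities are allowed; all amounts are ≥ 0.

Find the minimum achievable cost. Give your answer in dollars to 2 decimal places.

$396.72

Set it up as a linear program. Let x1 = barrels of MTBE, x2 = barrels of isomerate, x3 = barrels of butane.
Minimise 172.9x1 + 95.73x2 + 72.41x3 s.t.:
  114.7x1 + 82.6x2 + 95.6x3 ≥ 352.9   (octane-barrels)
  111x1 ≥ 167   (oxygenate mass)
  3.95x1 + 4.75x2 + 4.35x3 ≥ 6.81   (energy)
  x1, x2, x3 ≥ 0.
The optimal basis is {MTBE, butane}; isomerate drops out. The octane-barrels and oxygenate mass requirements are met with equality.
Solving gives x1 = 1.5045, x3 = 1.8863.
Total cost: 172.9·1.5045 + 72.41·1.8863 = 396.71503.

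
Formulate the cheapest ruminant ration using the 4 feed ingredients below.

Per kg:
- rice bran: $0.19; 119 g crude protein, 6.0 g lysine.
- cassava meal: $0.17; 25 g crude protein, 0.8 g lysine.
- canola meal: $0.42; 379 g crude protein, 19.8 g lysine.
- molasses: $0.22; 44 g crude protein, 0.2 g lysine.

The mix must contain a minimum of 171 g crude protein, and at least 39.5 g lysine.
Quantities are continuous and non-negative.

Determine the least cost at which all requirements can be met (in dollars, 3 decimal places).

Set it up as a linear program. Let x1 = kg of rice bran, x2 = kg of cassava meal, x3 = kg of canola meal, x4 = kg of molasses.
min 0.19x1 + 0.17x2 + 0.42x3 + 0.22x4 subject to:
  119x1 + 25x2 + 379x3 + 44x4 ≥ 171   (crude protein)
  6x1 + 0.8x2 + 19.8x3 + 0.2x4 ≥ 39.5   (lysine)
  x1, x2, x3, x4 ≥ 0.
At the optimum only canola meal is positive (rice bran, cassava meal, molasses = 0). Binding constraint: lysine.
That vertex is x3 = 1.995.
Objective = 0.42·1.995 = 0.83790.

$0.838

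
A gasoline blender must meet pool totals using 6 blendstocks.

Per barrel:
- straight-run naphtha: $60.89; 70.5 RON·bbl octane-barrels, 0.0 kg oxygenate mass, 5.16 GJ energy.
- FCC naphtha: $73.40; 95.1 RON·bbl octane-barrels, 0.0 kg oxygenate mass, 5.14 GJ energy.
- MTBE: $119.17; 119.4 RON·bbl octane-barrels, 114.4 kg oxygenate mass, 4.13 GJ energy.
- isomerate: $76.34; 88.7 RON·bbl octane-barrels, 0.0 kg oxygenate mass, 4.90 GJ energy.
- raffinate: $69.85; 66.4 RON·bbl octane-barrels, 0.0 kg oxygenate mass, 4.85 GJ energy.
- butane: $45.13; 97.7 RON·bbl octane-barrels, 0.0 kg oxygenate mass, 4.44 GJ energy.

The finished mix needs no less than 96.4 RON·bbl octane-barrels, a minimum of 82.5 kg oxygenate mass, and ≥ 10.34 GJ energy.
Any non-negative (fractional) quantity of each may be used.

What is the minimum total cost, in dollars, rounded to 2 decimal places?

This is a linear program. Let x1 = barrels of straight-run naphtha, x2 = barrels of FCC naphtha, x3 = barrels of MTBE, x4 = barrels of isomerate, x5 = barrels of raffinate, x6 = barrels of butane.
Minimise 60.89x1 + 73.4x2 + 119.17x3 + 76.34x4 + 69.85x5 + 45.13x6 subject to:
  70.5x1 + 95.1x2 + 119.4x3 + 88.7x4 + 66.4x5 + 97.7x6 ≥ 96.4   (octane-barrels)
  114.4x3 ≥ 82.5   (oxygenate mass)
  5.16x1 + 5.14x2 + 4.13x3 + 4.9x4 + 4.85x5 + 4.44x6 ≥ 10.34   (energy)
  x1, x2, x3, x4, x5, x6 ≥ 0.
The cheapest feasible vertex uses only MTBE, butane; straight-run naphtha, FCC naphtha, isomerate, raffinate are not used. Binding constraints: oxygenate mass and energy.
That vertex is x3 = 0.7212, x6 = 1.658.
Cost = 119.17·0.7212 + 45.13·1.658 = 160.7709.

$160.77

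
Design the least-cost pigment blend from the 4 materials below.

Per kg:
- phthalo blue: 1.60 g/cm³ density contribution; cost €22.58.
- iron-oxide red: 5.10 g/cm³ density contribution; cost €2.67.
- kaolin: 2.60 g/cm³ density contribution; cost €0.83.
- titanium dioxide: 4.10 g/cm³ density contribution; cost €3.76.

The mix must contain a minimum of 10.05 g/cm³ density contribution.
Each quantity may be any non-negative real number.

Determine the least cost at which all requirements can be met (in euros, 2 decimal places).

€3.21

Treat it as an LP. Let x1 = kg of phthalo blue, x2 = kg of iron-oxide red, x3 = kg of kaolin, x4 = kg of titanium dioxide.
Minimise 22.58x1 + 2.67x2 + 0.83x3 + 3.76x4 with:
  1.6x1 + 5.1x2 + 2.6x3 + 4.1x4 ≥ 10.05   (density contribution)
  x1, x2, x3, x4 ≥ 0.
At the optimum only kaolin is positive (phthalo blue, iron-oxide red, titanium dioxide = 0). There the density contribution constraint is tight.
So kaolin = 3.865 kg.
Cost = 0.83·3.865 = 3.2080.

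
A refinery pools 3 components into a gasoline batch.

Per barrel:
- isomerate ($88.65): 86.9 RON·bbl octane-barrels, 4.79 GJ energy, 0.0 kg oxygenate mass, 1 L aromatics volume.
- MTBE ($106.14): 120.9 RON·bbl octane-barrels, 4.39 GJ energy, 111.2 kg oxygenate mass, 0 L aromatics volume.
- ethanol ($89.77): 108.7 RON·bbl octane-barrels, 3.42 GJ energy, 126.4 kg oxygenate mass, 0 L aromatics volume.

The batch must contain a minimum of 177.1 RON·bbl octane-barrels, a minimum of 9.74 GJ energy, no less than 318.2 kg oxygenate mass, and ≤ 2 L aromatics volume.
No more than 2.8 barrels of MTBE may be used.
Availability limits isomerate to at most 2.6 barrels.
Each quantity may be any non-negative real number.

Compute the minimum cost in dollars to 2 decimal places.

$246.91

Treat it as an LP. Let x1 = barrels of isomerate, x2 = barrels of MTBE, x3 = barrels of ethanol.
Minimise 88.65x1 + 106.14x2 + 89.77x3 s.t.:
  86.9x1 + 120.9x2 + 108.7x3 ≥ 177.1   (octane-barrels)
  4.79x1 + 4.39x2 + 3.42x3 ≥ 9.74   (energy)
  111.2x2 + 126.4x3 ≥ 318.2   (oxygenate mass)
  1x1 ≤ 2   (aromatics volume)
  x2 ≤ 2.8
  x1 ≤ 2.6
  x1, x2, x3 ≥ 0.
At the optimum only isomerate, ethanol are positive (MTBE = 0). The energy and oxygenate mass requirements are met with equality.
So isomerate = 0.23601 barrels, ethanol = 2.5174 barrels.
Total cost: 88.65·0.23601 + 89.77·2.5174 = 246.9093.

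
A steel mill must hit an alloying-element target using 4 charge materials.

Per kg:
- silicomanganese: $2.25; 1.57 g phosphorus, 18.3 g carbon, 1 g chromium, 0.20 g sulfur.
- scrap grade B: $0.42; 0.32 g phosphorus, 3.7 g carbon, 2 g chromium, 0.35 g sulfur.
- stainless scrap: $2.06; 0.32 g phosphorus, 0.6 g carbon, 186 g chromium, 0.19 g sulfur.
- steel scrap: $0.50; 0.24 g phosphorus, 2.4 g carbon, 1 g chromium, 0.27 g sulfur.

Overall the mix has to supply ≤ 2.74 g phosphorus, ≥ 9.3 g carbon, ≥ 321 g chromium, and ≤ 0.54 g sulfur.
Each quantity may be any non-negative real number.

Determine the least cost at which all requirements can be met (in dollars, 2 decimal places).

$4.54

Let x1 = kg of silicomanganese, x2 = kg of scrap grade B, x3 = kg of stainless scrap, x4 = kg of steel scrap.
Minimize 2.25x1 + 0.42x2 + 2.06x3 + 0.5x4 s.t.:
  1.57x1 + 0.32x2 + 0.32x3 + 0.24x4 ≤ 2.74   (phosphorus)
  18.3x1 + 3.7x2 + 0.6x3 + 2.4x4 ≥ 9.3   (carbon)
  1x1 + 2x2 + 186x3 + 1x4 ≥ 321   (chromium)
  0.2x1 + 0.35x2 + 0.19x3 + 0.27x4 ≤ 0.54   (sulfur)
  x1, x2, x3, x4 ≥ 0.
At the optimum only silicomanganese, scrap grade B, stainless scrap are positive (steel scrap = 0). Binding constraints: carbon, chromium, sulfur.
Optimal quantities: silicomanganese = 0.37153 kg, scrap grade B = 0.39709 kg, stainless scrap = 1.7195 kg.
Total cost: 2.25·0.37153 + 0.42·0.39709 + 2.06·1.7195 = 4.5449.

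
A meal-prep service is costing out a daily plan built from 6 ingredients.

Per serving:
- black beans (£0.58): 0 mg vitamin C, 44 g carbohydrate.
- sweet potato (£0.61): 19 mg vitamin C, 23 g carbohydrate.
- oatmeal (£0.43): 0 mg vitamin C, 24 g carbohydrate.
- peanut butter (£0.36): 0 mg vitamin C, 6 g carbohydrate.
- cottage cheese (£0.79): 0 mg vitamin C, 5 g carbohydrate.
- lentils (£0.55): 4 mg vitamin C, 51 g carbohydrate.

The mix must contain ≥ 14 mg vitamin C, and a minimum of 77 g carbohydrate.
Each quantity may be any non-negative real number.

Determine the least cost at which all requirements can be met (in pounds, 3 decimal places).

Let x1 = servings of black beans, x2 = servings of sweet potato, x3 = servings of oatmeal, x4 = servings of peanut butter, x5 = servings of cottage cheese, x6 = servings of lentils.
Minimize 0.58x1 + 0.61x2 + 0.43x3 + 0.36x4 + 0.79x5 + 0.55x6 s.t.:
  19x2 + 4x6 ≥ 14   (vitamin C)
  44x1 + 23x2 + 24x3 + 6x4 + 5x5 + 51x6 ≥ 77   (carbohydrate)
  x1, x2, x3, x4, x5, x6 ≥ 0.
The optimal basis is {sweet potato, lentils}; black beans, oatmeal, peanut butter, cottage cheese drop out. The vitamin C and carbohydrate requirements are met with equality.
Optimal quantities: sweet potato = 0.4629 servings, lentils = 1.301 servings.
Total cost: 0.61·0.4629 + 0.55·1.301 = 0.99792.

£0.998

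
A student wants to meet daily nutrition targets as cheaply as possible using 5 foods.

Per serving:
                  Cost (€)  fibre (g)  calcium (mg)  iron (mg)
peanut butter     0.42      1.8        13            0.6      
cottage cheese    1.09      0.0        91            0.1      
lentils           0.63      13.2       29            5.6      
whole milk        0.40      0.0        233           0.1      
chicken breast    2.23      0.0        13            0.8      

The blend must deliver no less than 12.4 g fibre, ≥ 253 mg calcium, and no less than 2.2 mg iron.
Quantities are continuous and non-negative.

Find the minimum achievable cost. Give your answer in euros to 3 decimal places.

€0.979

Let x1 = servings of peanut butter, x2 = servings of cottage cheese, x3 = servings of lentils, x4 = servings of whole milk, x5 = servings of chicken breast.
Minimize 0.42x1 + 1.09x2 + 0.63x3 + 0.4x4 + 2.23x5 subject to:
  1.8x1 + 13.2x3 ≥ 12.4   (fibre)
  13x1 + 91x2 + 29x3 + 233x4 + 13x5 ≥ 253   (calcium)
  0.6x1 + 0.1x2 + 5.6x3 + 0.1x4 + 0.8x5 ≥ 2.2   (iron)
  x1, x2, x3, x4, x5 ≥ 0.
The cheapest feasible vertex uses only lentils, whole milk; peanut butter, cottage cheese, chicken breast are not used. There the fibre and calcium constraints are tight.
That vertex is x3 = 0.9394, x4 = 0.9689.
Total cost: 0.63·0.9394 + 0.4·0.9689 = 0.97938.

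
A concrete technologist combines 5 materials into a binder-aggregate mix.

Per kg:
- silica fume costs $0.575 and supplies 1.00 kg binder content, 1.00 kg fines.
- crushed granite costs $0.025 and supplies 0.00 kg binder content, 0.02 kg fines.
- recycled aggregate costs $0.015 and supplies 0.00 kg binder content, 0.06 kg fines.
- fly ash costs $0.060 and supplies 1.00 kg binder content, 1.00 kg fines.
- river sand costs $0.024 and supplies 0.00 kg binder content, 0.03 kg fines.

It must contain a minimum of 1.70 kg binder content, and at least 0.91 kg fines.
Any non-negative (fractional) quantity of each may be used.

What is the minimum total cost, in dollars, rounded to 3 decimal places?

Let x1 = kg of silica fume, x2 = kg of crushed granite, x3 = kg of recycled aggregate, x4 = kg of fly ash, x5 = kg of river sand.
min 0.575x1 + 0.025x2 + 0.015x3 + 0.06x4 + 0.024x5 s.t.:
  1x1 + 1x4 ≥ 1.7   (binder content)
  1x1 + 0.02x2 + 0.06x3 + 1x4 + 0.03x5 ≥ 0.91   (fines)
  x1, x2, x3, x4, x5 ≥ 0.
The optimal basis is {fly ash}; silica fume, crushed granite, recycled aggregate, river sand drop out. Binding constraint: binder content.
Solving gives x4 = 1.7.
Objective = 0.06·1.7 = 0.10200.

$0.102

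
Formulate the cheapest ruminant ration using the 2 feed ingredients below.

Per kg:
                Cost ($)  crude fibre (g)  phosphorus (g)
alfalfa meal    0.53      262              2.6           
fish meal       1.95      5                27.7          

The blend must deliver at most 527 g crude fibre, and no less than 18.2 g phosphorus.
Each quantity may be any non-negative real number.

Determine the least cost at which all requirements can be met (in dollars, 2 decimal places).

Let x1 = kg of alfalfa meal, x2 = kg of fish meal.
Minimize 0.53x1 + 1.95x2 subject to:
  262x1 + 5x2 ≤ 527   (crude fibre)
  2.6x1 + 27.7x2 ≥ 18.2   (phosphorus)
  x1, x2 ≥ 0.
At the optimum only fish meal is positive (alfalfa meal = 0). There the phosphorus constraint is tight.
Optimal quantities: fish meal = 0.657 kg.
Total cost: 1.95·0.657 = 1.2812.

$1.28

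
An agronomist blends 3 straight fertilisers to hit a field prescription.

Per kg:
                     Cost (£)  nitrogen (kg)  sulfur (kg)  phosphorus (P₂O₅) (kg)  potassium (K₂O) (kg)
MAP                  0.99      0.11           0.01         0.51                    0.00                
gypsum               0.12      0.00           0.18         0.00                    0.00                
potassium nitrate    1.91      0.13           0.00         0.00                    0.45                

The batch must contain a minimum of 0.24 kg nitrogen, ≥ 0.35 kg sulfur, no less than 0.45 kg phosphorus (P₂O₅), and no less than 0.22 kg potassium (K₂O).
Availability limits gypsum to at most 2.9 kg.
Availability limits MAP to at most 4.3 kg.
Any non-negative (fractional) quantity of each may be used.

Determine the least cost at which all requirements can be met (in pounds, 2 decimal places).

£2.74

Let x1 = kg of MAP, x2 = kg of gypsum, x3 = kg of potassium nitrate.
Minimise 0.99x1 + 0.12x2 + 1.91x3 with:
  0.11x1 + 0.13x3 ≥ 0.24   (nitrogen)
  0.01x1 + 0.18x2 ≥ 0.35   (sulfur)
  0.51x1 ≥ 0.45   (phosphorus (P₂O₅))
  0.45x3 ≥ 0.22   (potassium (K₂O))
  x2 ≤ 2.9
  x1 ≤ 4.3
  x1, x2, x3 ≥ 0.
The optimal mix uses every input. There the nitrogen, sulfur, potassium (K₂O) constraints are tight.
Solving gives x1 = 1.604, x2 = 1.855, x3 = 0.4889.
Cost = 0.99·1.604 + 0.12·1.855 + 1.91·0.4889 = 2.7444.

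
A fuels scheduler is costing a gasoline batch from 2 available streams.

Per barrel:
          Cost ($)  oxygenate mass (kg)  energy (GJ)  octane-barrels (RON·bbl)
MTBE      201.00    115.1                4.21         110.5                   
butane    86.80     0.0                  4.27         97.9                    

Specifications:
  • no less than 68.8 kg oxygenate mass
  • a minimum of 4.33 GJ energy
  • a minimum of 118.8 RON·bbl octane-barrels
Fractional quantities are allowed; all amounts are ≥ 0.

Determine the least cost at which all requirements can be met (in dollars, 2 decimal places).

Set it up as a linear program. Let x1 = barrels of MTBE, x2 = barrels of butane.
Minimise 201x1 + 86.8x2 subject to:
  115.1x1 ≥ 68.8   (oxygenate mass)
  4.21x1 + 4.27x2 ≥ 4.33   (energy)
  110.5x1 + 97.9x2 ≥ 118.8   (octane-barrels)
  x1, x2 ≥ 0.
Both inputs are positive at the optimum. There the oxygenate mass and octane-barrels constraints are tight.
Optimal quantities: MTBE = 0.5977 barrels, butane = 0.5388 barrels.
Total cost: 201·0.5977 + 86.8·0.5388 = 166.9055.

$166.91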